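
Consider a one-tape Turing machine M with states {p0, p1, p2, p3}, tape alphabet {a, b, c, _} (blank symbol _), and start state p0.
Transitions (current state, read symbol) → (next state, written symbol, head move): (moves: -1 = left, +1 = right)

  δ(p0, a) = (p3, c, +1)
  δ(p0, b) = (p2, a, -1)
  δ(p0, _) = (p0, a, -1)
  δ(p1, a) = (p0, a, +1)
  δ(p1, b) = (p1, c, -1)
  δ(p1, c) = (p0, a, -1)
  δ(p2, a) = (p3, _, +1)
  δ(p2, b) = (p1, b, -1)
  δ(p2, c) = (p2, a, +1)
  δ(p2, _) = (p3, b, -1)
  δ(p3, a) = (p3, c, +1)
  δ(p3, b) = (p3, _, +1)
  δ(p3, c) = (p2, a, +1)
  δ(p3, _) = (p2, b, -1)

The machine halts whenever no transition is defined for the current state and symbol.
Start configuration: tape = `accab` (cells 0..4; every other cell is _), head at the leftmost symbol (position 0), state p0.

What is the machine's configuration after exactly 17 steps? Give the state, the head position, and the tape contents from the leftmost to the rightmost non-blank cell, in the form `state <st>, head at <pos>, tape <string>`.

p0 | [a]ccab__   read a → write c, move +1, go to p3
p3 | c[c]cab__   read c → write a, move +1, go to p2
p2 | ca[c]ab__   read c → write a, move +1, go to p2
p2 | caa[a]b__   read a → write _, move +1, go to p3
p3 | caa_[b]__   read b → write _, move +1, go to p3
p3 | caa__[_]_   read _ → write b, move -1, go to p2
p2 | caa_[_]b_   read _ → write b, move -1, go to p3
p3 | caa[_]bb_   read _ → write b, move -1, go to p2
p2 | ca[a]bbb_   read a → write _, move +1, go to p3
p3 | ca_[b]bb_   read b → write _, move +1, go to p3
p3 | ca__[b]b_   read b → write _, move +1, go to p3
p3 | ca___[b]_   read b → write _, move +1, go to p3
p3 | ca____[_]   read _ → write b, move -1, go to p2
p2 | ca___[_]b   read _ → write b, move -1, go to p3
p3 | ca__[_]bb   read _ → write b, move -1, go to p2
p2 | ca_[_]bbb   read _ → write b, move -1, go to p3
p3 | ca[_]bbbb   read _ → write b, move -1, go to p2
p2 | c[a]bbbbb
After 17 steps: state p2, head at 1, tape cabbbbb.

state p2, head at 1, tape cabbbbb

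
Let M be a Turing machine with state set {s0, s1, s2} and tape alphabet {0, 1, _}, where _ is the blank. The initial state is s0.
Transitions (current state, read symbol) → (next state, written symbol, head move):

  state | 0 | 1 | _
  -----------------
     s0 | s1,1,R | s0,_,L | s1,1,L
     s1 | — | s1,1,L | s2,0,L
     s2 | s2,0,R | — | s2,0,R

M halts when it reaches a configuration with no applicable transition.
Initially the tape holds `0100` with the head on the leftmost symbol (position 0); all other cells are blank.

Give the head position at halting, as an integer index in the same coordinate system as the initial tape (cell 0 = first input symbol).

0

s0 | __[0]100   read 0 → write 1, move R, go to s1
s1 | __1[1]00   read 1 → write 1, move L, go to s1
s1 | __[1]100   read 1 → write 1, move L, go to s1
s1 | _[_]1100   read _ → write 0, move L, go to s2
s2 | [_]01100   read _ → write 0, move R, go to s2
s2 | 0[0]1100   read 0 → write 0, move R, go to s2
s2 | 00[1]100
At halt the head is at cell 0.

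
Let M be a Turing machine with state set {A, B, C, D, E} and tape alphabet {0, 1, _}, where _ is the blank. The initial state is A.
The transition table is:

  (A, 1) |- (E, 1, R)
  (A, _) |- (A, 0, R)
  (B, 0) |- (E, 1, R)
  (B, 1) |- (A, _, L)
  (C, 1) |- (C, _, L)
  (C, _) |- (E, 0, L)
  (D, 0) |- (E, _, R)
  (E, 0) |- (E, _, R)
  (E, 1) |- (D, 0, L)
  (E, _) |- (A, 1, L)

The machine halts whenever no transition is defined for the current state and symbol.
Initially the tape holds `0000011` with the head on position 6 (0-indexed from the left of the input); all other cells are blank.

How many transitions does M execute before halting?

A | 000001[1]_   read 1 → write 1, move R, go to E
E | 0000011[_]   read _ → write 1, move L, go to A
A | 000001[1]1   read 1 → write 1, move R, go to E
E | 0000011[1]   read 1 → write 0, move L, go to D
D | 000001[1]0
M halts after 4 transitions.

4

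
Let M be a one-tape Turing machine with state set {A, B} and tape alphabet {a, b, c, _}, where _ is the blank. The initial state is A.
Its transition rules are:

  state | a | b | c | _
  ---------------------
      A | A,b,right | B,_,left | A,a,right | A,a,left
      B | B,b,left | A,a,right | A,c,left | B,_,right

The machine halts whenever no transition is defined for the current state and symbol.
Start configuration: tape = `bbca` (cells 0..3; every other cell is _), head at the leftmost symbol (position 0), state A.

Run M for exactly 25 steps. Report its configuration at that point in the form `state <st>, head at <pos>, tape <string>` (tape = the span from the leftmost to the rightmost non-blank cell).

A | _[b]bca_   read b → write _, move left, go to B
B | [_]_bca_   read _ → write _, move right, go to B
B | _[_]bca_   read _ → write _, move right, go to B
B | __[b]ca_   read b → write a, move right, go to A
A | __a[c]a_   read c → write a, move right, go to A
A | __aa[a]_   read a → write b, move right, go to A
A | __aab[_]   read _ → write a, move left, go to A
A | __aa[b]a   read b → write _, move left, go to B
B | __a[a]_a   read a → write b, move left, go to B
B | __[a]b_a   read a → write b, move left, go to B
B | _[_]bb_a   read _ → write _, move right, go to B
B | __[b]b_a   read b → write a, move right, go to A
A | __a[b]_a   read b → write _, move left, go to B
B | __[a]__a   read a → write b, move left, go to B
B | _[_]b__a   read _ → write _, move right, go to B
B | __[b]__a   read b → write a, move right, go to A
A | __a[_]_a   read _ → write a, move left, go to A
A | __[a]a_a   read a → write b, move right, go to A
A | __b[a]_a   read a → write b, move right, go to A
A | __bb[_]a   read _ → write a, move left, go to A
A | __b[b]aa   read b → write _, move left, go to B
B | __[b]_aa   read b → write a, move right, go to A
A | __a[_]aa   read _ → write a, move left, go to A
A | __[a]aaa   read a → write b, move right, go to A
A | __b[a]aa   read a → write b, move right, go to A
A | __bb[a]a
After 25 steps: state A, head at 3, tape bbaa.

state A, head at 3, tape bbaa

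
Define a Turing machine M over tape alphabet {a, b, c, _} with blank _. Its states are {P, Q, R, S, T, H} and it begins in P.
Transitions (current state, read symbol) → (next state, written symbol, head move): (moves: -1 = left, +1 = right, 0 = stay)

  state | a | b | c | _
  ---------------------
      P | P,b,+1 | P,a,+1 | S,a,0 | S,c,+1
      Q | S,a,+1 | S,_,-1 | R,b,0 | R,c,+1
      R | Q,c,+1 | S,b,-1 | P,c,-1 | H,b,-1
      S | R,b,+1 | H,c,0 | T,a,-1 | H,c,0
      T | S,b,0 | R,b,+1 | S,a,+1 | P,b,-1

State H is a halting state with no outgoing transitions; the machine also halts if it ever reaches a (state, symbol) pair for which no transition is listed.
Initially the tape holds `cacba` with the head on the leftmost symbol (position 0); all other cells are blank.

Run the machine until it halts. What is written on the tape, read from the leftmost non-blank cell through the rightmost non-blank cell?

P | [c]acba   read c → write a, move 0, go to S
S | [a]acba   read a → write b, move +1, go to R
R | b[a]cba   read a → write c, move +1, go to Q
Q | bc[c]ba   read c → write b, move 0, go to R
R | bc[b]ba   read b → write b, move -1, go to S
S | b[c]bba   read c → write a, move -1, go to T
T | [b]abba   read b → write b, move +1, go to R
R | b[a]bba   read a → write c, move +1, go to Q
Q | bc[b]ba   read b → write _, move -1, go to S
S | b[c]_ba   read c → write a, move -1, go to T
T | [b]a_ba   read b → write b, move +1, go to R
R | b[a]_ba   read a → write c, move +1, go to Q
Q | bc[_]ba   read _ → write c, move +1, go to R
R | bcc[b]a   read b → write b, move -1, go to S
S | bc[c]ba   read c → write a, move -1, go to T
T | b[c]aba   read c → write a, move +1, go to S
S | ba[a]ba   read a → write b, move +1, go to R
R | bab[b]a   read b → write b, move -1, go to S
S | ba[b]ba   read b → write c, move 0, go to H
H | ba[c]ba
The non-blank tape span at halt is bacba.

bacba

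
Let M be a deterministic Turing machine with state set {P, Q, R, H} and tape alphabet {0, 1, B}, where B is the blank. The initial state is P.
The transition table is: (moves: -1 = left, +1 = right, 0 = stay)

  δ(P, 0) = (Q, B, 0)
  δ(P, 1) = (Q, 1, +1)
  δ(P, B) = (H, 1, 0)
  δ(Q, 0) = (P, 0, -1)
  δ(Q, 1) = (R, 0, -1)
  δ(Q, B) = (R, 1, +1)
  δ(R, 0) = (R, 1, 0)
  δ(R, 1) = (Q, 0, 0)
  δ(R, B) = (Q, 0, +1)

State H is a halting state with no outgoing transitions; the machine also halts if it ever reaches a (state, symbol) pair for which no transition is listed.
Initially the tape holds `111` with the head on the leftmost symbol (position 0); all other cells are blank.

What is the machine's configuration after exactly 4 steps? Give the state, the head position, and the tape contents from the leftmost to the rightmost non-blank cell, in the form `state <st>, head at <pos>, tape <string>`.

P | B[1]11   read 1 → write 1, move +1, go to Q
Q | B1[1]1   read 1 → write 0, move -1, go to R
R | B[1]01   read 1 → write 0, move 0, go to Q
Q | B[0]01   read 0 → write 0, move -1, go to P
P | [B]001
After 4 steps: state P, head at -1, tape 001.

state P, head at -1, tape 001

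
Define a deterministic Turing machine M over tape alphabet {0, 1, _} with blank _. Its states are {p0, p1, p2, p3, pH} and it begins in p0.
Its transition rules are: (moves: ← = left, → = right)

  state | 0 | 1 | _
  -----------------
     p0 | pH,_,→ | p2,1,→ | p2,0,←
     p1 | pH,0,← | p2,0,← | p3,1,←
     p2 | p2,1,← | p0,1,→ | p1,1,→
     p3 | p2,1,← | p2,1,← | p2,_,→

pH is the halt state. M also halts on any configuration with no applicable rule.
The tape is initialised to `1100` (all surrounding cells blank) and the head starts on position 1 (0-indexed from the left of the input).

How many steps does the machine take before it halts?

state=p0 head=1 tape=1[1]00____   (p0,1)→(p2,1,→)
state=p2 head=2 tape=11[0]0____   (p2,0)→(p2,1,←)
state=p2 head=1 tape=1[1]10____   (p2,1)→(p0,1,→)
state=p0 head=2 tape=11[1]0____   (p0,1)→(p2,1,→)
state=p2 head=3 tape=111[0]____   (p2,0)→(p2,1,←)
state=p2 head=2 tape=11[1]1____   (p2,1)→(p0,1,→)
state=p0 head=3 tape=111[1]____   (p0,1)→(p2,1,→)
state=p2 head=4 tape=1111[_]___   (p2,_)→(p1,1,→)
state=p1 head=5 tape=11111[_]__   (p1,_)→(p3,1,←)
state=p3 head=4 tape=1111[1]1__   (p3,1)→(p2,1,←)
state=p2 head=3 tape=111[1]11__   (p2,1)→(p0,1,→)
state=p0 head=4 tape=1111[1]1__   (p0,1)→(p2,1,→)
state=p2 head=5 tape=11111[1]__   (p2,1)→(p0,1,→)
state=p0 head=6 tape=111111[_]_   (p0,_)→(p2,0,←)
state=p2 head=5 tape=11111[1]0_   (p2,1)→(p0,1,→)
state=p0 head=6 tape=111111[0]_   (p0,0)→(pH,_,→)
state=pH head=7 tape=111111_[_]
M halts after 16 transitions.

16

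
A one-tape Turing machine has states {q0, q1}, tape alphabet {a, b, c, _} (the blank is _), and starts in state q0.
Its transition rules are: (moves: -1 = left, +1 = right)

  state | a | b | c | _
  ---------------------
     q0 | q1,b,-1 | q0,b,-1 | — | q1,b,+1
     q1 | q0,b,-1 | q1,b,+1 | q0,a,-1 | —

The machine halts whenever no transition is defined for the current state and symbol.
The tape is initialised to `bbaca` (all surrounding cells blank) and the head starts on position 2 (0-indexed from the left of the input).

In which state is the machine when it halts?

q1

state=q0 head=2 tape=___bb[a]ca_   (q0,a)→(q1,b,-1)
state=q1 head=1 tape=___b[b]bca_   (q1,b)→(q1,b,+1)
state=q1 head=2 tape=___bb[b]ca_   (q1,b)→(q1,b,+1)
state=q1 head=3 tape=___bbb[c]a_   (q1,c)→(q0,a,-1)
state=q0 head=2 tape=___bb[b]aa_   (q0,b)→(q0,b,-1)
state=q0 head=1 tape=___b[b]baa_   (q0,b)→(q0,b,-1)
state=q0 head=0 tape=___[b]bbaa_   (q0,b)→(q0,b,-1)
state=q0 head=-1 tape=__[_]bbbaa_   (q0,_)→(q1,b,+1)
state=q1 head=0 tape=__b[b]bbaa_   (q1,b)→(q1,b,+1)
state=q1 head=1 tape=__bb[b]baa_   (q1,b)→(q1,b,+1)
state=q1 head=2 tape=__bbb[b]aa_   (q1,b)→(q1,b,+1)
state=q1 head=3 tape=__bbbb[a]a_   (q1,a)→(q0,b,-1)
state=q0 head=2 tape=__bbb[b]ba_   (q0,b)→(q0,b,-1)
state=q0 head=1 tape=__bb[b]bba_   (q0,b)→(q0,b,-1)
state=q0 head=0 tape=__b[b]bbba_   (q0,b)→(q0,b,-1)
state=q0 head=-1 tape=__[b]bbbba_   (q0,b)→(q0,b,-1)
state=q0 head=-2 tape=_[_]bbbbba_   (q0,_)→(q1,b,+1)
state=q1 head=-1 tape=_b[b]bbbba_   (q1,b)→(q1,b,+1)
state=q1 head=0 tape=_bb[b]bbba_   (q1,b)→(q1,b,+1)
state=q1 head=1 tape=_bbb[b]bba_   (q1,b)→(q1,b,+1)
state=q1 head=2 tape=_bbbb[b]ba_   (q1,b)→(q1,b,+1)
state=q1 head=3 tape=_bbbbb[b]a_   (q1,b)→(q1,b,+1)
state=q1 head=4 tape=_bbbbbb[a]_   (q1,a)→(q0,b,-1)
state=q0 head=3 tape=_bbbbb[b]b_   (q0,b)→(q0,b,-1)
state=q0 head=2 tape=_bbbb[b]bb_   (q0,b)→(q0,b,-1)
state=q0 head=1 tape=_bbb[b]bbb_   (q0,b)→(q0,b,-1)
state=q0 head=0 tape=_bb[b]bbbb_   (q0,b)→(q0,b,-1)
state=q0 head=-1 tape=_b[b]bbbbb_   (q0,b)→(q0,b,-1)
state=q0 head=-2 tape=_[b]bbbbbb_   (q0,b)→(q0,b,-1)
state=q0 head=-3 tape=[_]bbbbbbb_   (q0,_)→(q1,b,+1)
state=q1 head=-2 tape=b[b]bbbbbb_   (q1,b)→(q1,b,+1)
state=q1 head=-1 tape=bb[b]bbbbb_   (q1,b)→(q1,b,+1)
state=q1 head=0 tape=bbb[b]bbbb_   (q1,b)→(q1,b,+1)
state=q1 head=1 tape=bbbb[b]bbb_   (q1,b)→(q1,b,+1)
state=q1 head=2 tape=bbbbb[b]bb_   (q1,b)→(q1,b,+1)
state=q1 head=3 tape=bbbbbb[b]b_   (q1,b)→(q1,b,+1)
state=q1 head=4 tape=bbbbbbb[b]_   (q1,b)→(q1,b,+1)
state=q1 head=5 tape=bbbbbbbb[_]
No transition is defined for (q1, _); M halts in state q1.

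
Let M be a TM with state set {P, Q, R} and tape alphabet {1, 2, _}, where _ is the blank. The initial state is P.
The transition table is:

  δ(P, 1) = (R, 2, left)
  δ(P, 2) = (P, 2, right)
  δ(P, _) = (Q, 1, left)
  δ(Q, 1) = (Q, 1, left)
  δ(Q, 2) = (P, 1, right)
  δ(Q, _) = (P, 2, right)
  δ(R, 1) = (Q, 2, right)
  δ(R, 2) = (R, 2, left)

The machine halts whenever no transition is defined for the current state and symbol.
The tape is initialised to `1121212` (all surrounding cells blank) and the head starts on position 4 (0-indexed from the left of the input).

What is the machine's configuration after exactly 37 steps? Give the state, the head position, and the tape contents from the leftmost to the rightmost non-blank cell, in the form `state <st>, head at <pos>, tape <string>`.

P | 1121[2]12____   read 2 → write 2, move right, go to P
P | 11212[1]2____   read 1 → write 2, move left, go to R
R | 1121[2]22____   read 2 → write 2, move left, go to R
R | 112[1]222____   read 1 → write 2, move right, go to Q
Q | 1122[2]22____   read 2 → write 1, move right, go to P
P | 11221[2]2____   read 2 → write 2, move right, go to P
P | 112212[2]____   read 2 → write 2, move right, go to P
P | 1122122[_]___   read _ → write 1, move left, go to Q
Q | 112212[2]1___   read 2 → write 1, move right, go to P
P | 1122121[1]___   read 1 → write 2, move left, go to R
R | 112212[1]2___   read 1 → write 2, move right, go to Q
Q | 1122122[2]___   read 2 → write 1, move right, go to P
P | 11221221[_]__   read _ → write 1, move left, go to Q
Q | 1122122[1]1__   read 1 → write 1, move left, go to Q
Q | 112212[2]11__   read 2 → write 1, move right, go to P
P | 1122121[1]1__   read 1 → write 2, move left, go to R
R | 112212[1]21__   read 1 → write 2, move right, go to Q
Q | 1122122[2]1__   read 2 → write 1, move right, go to P
P | 11221221[1]__   read 1 → write 2, move left, go to R
R | 1122122[1]2__   read 1 → write 2, move right, go to Q
Q | 11221222[2]__   read 2 → write 1, move right, go to P
P | 112212221[_]_   read _ → write 1, move left, go to Q
Q | 11221222[1]1_   read 1 → write 1, move left, go to Q
Q | 1122122[2]11_   read 2 → write 1, move right, go to P
P | 11221221[1]1_   read 1 → write 2, move left, go to R
R | 1122122[1]21_   read 1 → write 2, move right, go to Q
Q | 11221222[2]1_   read 2 → write 1, move right, go to P
P | 112212221[1]_   read 1 → write 2, move left, go to R
R | 11221222[1]2_   read 1 → write 2, move right, go to Q
Q | 112212222[2]_   read 2 → write 1, move right, go to P
P | 1122122221[_]   read _ → write 1, move left, go to Q
Q | 112212222[1]1   read 1 → write 1, move left, go to Q
Q | 11221222[2]11   read 2 → write 1, move right, go to P
P | 112212221[1]1   read 1 → write 2, move left, go to R
R | 11221222[1]21   read 1 → write 2, move right, go to Q
Q | 112212222[2]1   read 2 → write 1, move right, go to P
P | 1122122221[1]   read 1 → write 2, move left, go to R
R | 112212222[1]2
After 37 steps: state R, head at 9, tape 11221222212.

state R, head at 9, tape 11221222212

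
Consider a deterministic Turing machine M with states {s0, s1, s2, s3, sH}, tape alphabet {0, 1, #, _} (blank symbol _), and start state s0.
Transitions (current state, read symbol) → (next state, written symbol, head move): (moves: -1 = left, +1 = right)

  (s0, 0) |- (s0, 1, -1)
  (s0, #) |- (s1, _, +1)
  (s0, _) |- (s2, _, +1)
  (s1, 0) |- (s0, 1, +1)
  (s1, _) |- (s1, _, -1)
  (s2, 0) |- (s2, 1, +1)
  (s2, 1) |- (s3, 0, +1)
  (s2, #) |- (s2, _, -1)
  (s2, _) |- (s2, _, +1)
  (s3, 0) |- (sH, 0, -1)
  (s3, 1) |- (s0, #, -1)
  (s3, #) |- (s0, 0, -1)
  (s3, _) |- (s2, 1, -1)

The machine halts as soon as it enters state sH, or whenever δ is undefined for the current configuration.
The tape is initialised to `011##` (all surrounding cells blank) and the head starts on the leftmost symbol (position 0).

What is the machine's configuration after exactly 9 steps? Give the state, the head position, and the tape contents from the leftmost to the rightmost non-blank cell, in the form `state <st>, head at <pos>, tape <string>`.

state s0, head at -1, tape 101##

state=s0 head=0 tape=_[0]11##   (s0,0)→(s0,1,-1)
state=s0 head=-1 tape=[_]111##   (s0,_)→(s2,_,+1)
state=s2 head=0 tape=_[1]11##   (s2,1)→(s3,0,+1)
state=s3 head=1 tape=_0[1]1##   (s3,1)→(s0,#,-1)
state=s0 head=0 tape=_[0]#1##   (s0,0)→(s0,1,-1)
state=s0 head=-1 tape=[_]1#1##   (s0,_)→(s2,_,+1)
state=s2 head=0 tape=_[1]#1##   (s2,1)→(s3,0,+1)
state=s3 head=1 tape=_0[#]1##   (s3,#)→(s0,0,-1)
state=s0 head=0 tape=_[0]01##   (s0,0)→(s0,1,-1)
state=s0 head=-1 tape=[_]101##
After 9 steps: state s0, head at -1, tape 101##.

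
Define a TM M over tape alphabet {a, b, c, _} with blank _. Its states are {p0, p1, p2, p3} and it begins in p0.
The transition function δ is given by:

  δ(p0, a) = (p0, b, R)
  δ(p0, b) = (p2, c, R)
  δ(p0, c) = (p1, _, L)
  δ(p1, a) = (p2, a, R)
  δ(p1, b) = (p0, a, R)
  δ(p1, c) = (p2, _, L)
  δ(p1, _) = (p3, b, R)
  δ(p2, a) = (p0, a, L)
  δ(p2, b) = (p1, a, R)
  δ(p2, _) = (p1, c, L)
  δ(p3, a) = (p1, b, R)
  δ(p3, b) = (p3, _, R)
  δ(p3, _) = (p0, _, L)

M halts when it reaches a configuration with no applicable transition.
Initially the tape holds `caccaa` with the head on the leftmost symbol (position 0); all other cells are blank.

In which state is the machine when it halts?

state=p0 head=0 tape=___[c]accaa   (p0,c)→(p1,_,L)
state=p1 head=-1 tape=__[_]_accaa   (p1,_)→(p3,b,R)
state=p3 head=0 tape=__b[_]accaa   (p3,_)→(p0,_,L)
state=p0 head=-1 tape=__[b]_accaa   (p0,b)→(p2,c,R)
state=p2 head=0 tape=__c[_]accaa   (p2,_)→(p1,c,L)
state=p1 head=-1 tape=__[c]caccaa   (p1,c)→(p2,_,L)
state=p2 head=-2 tape=_[_]_caccaa   (p2,_)→(p1,c,L)
state=p1 head=-3 tape=[_]c_caccaa   (p1,_)→(p3,b,R)
state=p3 head=-2 tape=b[c]_caccaa
No transition is defined for (p3, c); M halts in state p3.

p3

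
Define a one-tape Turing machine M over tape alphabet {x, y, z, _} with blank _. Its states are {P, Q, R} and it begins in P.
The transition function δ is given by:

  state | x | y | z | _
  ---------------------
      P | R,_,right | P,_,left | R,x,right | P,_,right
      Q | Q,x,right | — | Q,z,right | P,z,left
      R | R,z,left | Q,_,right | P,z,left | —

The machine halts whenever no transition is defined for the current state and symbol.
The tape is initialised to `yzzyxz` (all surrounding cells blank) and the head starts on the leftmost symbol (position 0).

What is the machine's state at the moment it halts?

R

state=P head=0 tape=_[y]zzyxz__   (P,y)→(P,_,left)
state=P head=-1 tape=[_]_zzyxz__   (P,_)→(P,_,right)
state=P head=0 tape=_[_]zzyxz__   (P,_)→(P,_,right)
state=P head=1 tape=__[z]zyxz__   (P,z)→(R,x,right)
state=R head=2 tape=__x[z]yxz__   (R,z)→(P,z,left)
state=P head=1 tape=__[x]zyxz__   (P,x)→(R,_,right)
state=R head=2 tape=___[z]yxz__   (R,z)→(P,z,left)
state=P head=1 tape=__[_]zyxz__   (P,_)→(P,_,right)
state=P head=2 tape=___[z]yxz__   (P,z)→(R,x,right)
state=R head=3 tape=___x[y]xz__   (R,y)→(Q,_,right)
state=Q head=4 tape=___x_[x]z__   (Q,x)→(Q,x,right)
state=Q head=5 tape=___x_x[z]__   (Q,z)→(Q,z,right)
state=Q head=6 tape=___x_xz[_]_   (Q,_)→(P,z,left)
state=P head=5 tape=___x_x[z]z_   (P,z)→(R,x,right)
state=R head=6 tape=___x_xx[z]_   (R,z)→(P,z,left)
state=P head=5 tape=___x_x[x]z_   (P,x)→(R,_,right)
state=R head=6 tape=___x_x_[z]_   (R,z)→(P,z,left)
state=P head=5 tape=___x_x[_]z_   (P,_)→(P,_,right)
state=P head=6 tape=___x_x_[z]_   (P,z)→(R,x,right)
state=R head=7 tape=___x_x_x[_]
No transition is defined for (R, _); M halts in state R.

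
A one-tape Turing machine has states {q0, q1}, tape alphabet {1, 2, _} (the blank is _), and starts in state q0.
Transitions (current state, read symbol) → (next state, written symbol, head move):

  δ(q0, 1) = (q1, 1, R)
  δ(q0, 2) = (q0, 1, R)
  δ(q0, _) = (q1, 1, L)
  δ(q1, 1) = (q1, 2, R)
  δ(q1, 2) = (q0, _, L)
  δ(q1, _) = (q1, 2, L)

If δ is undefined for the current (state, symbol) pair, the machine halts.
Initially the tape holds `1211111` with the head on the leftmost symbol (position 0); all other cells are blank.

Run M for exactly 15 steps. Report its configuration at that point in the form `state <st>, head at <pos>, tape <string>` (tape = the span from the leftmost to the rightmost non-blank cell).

q0 | [1]211111_   read 1 → write 1, move R, go to q1
q1 | 1[2]11111_   read 2 → write _, move L, go to q0
q0 | [1]_11111_   read 1 → write 1, move R, go to q1
q1 | 1[_]11111_   read _ → write 2, move L, go to q1
q1 | [1]211111_   read 1 → write 2, move R, go to q1
q1 | 2[2]11111_   read 2 → write _, move L, go to q0
q0 | [2]_11111_   read 2 → write 1, move R, go to q0
q0 | 1[_]11111_   read _ → write 1, move L, go to q1
q1 | [1]111111_   read 1 → write 2, move R, go to q1
q1 | 2[1]11111_   read 1 → write 2, move R, go to q1
q1 | 22[1]1111_   read 1 → write 2, move R, go to q1
q1 | 222[1]111_   read 1 → write 2, move R, go to q1
q1 | 2222[1]11_   read 1 → write 2, move R, go to q1
q1 | 22222[1]1_   read 1 → write 2, move R, go to q1
q1 | 222222[1]_   read 1 → write 2, move R, go to q1
q1 | 2222222[_]
After 15 steps: state q1, head at 7, tape 2222222.

state q1, head at 7, tape 2222222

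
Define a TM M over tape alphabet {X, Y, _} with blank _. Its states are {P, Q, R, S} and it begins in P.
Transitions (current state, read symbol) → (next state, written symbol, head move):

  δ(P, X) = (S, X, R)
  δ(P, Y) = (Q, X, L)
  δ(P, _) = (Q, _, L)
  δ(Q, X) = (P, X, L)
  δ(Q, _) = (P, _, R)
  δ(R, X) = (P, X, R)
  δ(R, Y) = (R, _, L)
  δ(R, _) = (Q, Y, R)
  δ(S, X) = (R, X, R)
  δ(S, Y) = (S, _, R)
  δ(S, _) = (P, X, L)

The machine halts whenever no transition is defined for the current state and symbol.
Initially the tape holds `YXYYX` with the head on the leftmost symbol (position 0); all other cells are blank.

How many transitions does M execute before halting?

state=P head=0 tape=_[Y]XYYX   (P,Y)→(Q,X,L)
state=Q head=-1 tape=[_]XXYYX   (Q,_)→(P,_,R)
state=P head=0 tape=_[X]XYYX   (P,X)→(S,X,R)
state=S head=1 tape=_X[X]YYX   (S,X)→(R,X,R)
state=R head=2 tape=_XX[Y]YX   (R,Y)→(R,_,L)
state=R head=1 tape=_X[X]_YX   (R,X)→(P,X,R)
state=P head=2 tape=_XX[_]YX   (P,_)→(Q,_,L)
state=Q head=1 tape=_X[X]_YX   (Q,X)→(P,X,L)
state=P head=0 tape=_[X]X_YX   (P,X)→(S,X,R)
state=S head=1 tape=_X[X]_YX   (S,X)→(R,X,R)
state=R head=2 tape=_XX[_]YX   (R,_)→(Q,Y,R)
state=Q head=3 tape=_XXY[Y]X
M halts after 11 transitions.

11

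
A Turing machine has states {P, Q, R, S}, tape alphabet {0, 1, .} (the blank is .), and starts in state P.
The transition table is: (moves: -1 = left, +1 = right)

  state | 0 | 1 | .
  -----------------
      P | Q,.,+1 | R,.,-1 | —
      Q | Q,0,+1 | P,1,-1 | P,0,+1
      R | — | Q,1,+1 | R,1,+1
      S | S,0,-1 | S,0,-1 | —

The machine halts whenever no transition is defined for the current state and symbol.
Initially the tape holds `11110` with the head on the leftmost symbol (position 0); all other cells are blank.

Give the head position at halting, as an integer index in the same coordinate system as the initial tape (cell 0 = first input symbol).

1

P | .[1]1110   read 1 → write ., move -1, go to R
R | [.].1110   read . → write 1, move +1, go to R
R | 1[.]1110   read . → write 1, move +1, go to R
R | 11[1]110   read 1 → write 1, move +1, go to Q
Q | 111[1]10   read 1 → write 1, move -1, go to P
P | 11[1]110   read 1 → write ., move -1, go to R
R | 1[1].110   read 1 → write 1, move +1, go to Q
Q | 11[.]110   read . → write 0, move +1, go to P
P | 110[1]10   read 1 → write ., move -1, go to R
R | 11[0].10
At halt the head is at cell 1.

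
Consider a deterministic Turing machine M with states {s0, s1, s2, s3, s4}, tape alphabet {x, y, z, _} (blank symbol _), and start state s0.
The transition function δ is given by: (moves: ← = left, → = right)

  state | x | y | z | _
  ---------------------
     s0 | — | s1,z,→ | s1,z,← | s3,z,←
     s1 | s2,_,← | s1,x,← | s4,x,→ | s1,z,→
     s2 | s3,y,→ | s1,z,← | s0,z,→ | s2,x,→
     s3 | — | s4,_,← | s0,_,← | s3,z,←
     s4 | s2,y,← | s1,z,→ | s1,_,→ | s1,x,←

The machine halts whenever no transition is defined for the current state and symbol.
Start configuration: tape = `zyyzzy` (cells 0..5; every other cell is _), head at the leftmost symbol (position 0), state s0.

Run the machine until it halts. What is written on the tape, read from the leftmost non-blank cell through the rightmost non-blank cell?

state=s0 head=0 tape=_[z]yyzzy   (s0,z)→(s1,z,←)
state=s1 head=-1 tape=[_]zyyzzy   (s1,_)→(s1,z,→)
state=s1 head=0 tape=z[z]yyzzy   (s1,z)→(s4,x,→)
state=s4 head=1 tape=zx[y]yzzy   (s4,y)→(s1,z,→)
state=s1 head=2 tape=zxz[y]zzy   (s1,y)→(s1,x,←)
state=s1 head=1 tape=zx[z]xzzy   (s1,z)→(s4,x,→)
state=s4 head=2 tape=zxx[x]zzy   (s4,x)→(s2,y,←)
state=s2 head=1 tape=zx[x]yzzy   (s2,x)→(s3,y,→)
state=s3 head=2 tape=zxy[y]zzy   (s3,y)→(s4,_,←)
state=s4 head=1 tape=zx[y]_zzy   (s4,y)→(s1,z,→)
state=s1 head=2 tape=zxz[_]zzy   (s1,_)→(s1,z,→)
state=s1 head=3 tape=zxzz[z]zy   (s1,z)→(s4,x,→)
state=s4 head=4 tape=zxzzx[z]y   (s4,z)→(s1,_,→)
state=s1 head=5 tape=zxzzx_[y]   (s1,y)→(s1,x,←)
state=s1 head=4 tape=zxzzx[_]x   (s1,_)→(s1,z,→)
state=s1 head=5 tape=zxzzxz[x]   (s1,x)→(s2,_,←)
state=s2 head=4 tape=zxzzx[z]_   (s2,z)→(s0,z,→)
state=s0 head=5 tape=zxzzxz[_]   (s0,_)→(s3,z,←)
state=s3 head=4 tape=zxzzx[z]z   (s3,z)→(s0,_,←)
state=s0 head=3 tape=zxzz[x]_z
The non-blank tape span at halt is zxzzx_z.

zxzzx_z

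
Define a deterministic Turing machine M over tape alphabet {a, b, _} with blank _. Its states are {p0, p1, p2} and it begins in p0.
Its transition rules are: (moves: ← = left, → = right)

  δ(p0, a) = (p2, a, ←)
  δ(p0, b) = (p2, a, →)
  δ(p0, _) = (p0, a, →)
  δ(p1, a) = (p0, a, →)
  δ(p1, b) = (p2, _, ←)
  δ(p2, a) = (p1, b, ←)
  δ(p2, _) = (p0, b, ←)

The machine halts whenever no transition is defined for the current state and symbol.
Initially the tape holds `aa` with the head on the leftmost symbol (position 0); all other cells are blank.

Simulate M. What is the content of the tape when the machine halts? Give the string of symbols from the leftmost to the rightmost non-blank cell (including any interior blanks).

aaaab

p0 | __[a]a_   read a → write a, move ←, go to p2
p2 | _[_]aa_   read _ → write b, move ←, go to p0
p0 | [_]baa_   read _ → write a, move →, go to p0
p0 | a[b]aa_   read b → write a, move →, go to p2
p2 | aa[a]a_   read a → write b, move ←, go to p1
p1 | a[a]ba_   read a → write a, move →, go to p0
p0 | aa[b]a_   read b → write a, move →, go to p2
p2 | aaa[a]_   read a → write b, move ←, go to p1
p1 | aa[a]b_   read a → write a, move →, go to p0
p0 | aaa[b]_   read b → write a, move →, go to p2
p2 | aaaa[_]   read _ → write b, move ←, go to p0
p0 | aaa[a]b   read a → write a, move ←, go to p2
p2 | aa[a]ab   read a → write b, move ←, go to p1
p1 | a[a]bab   read a → write a, move →, go to p0
p0 | aa[b]ab   read b → write a, move →, go to p2
p2 | aaa[a]b   read a → write b, move ←, go to p1
p1 | aa[a]bb   read a → write a, move →, go to p0
p0 | aaa[b]b   read b → write a, move →, go to p2
p2 | aaaa[b]
The non-blank tape span at halt is aaaab.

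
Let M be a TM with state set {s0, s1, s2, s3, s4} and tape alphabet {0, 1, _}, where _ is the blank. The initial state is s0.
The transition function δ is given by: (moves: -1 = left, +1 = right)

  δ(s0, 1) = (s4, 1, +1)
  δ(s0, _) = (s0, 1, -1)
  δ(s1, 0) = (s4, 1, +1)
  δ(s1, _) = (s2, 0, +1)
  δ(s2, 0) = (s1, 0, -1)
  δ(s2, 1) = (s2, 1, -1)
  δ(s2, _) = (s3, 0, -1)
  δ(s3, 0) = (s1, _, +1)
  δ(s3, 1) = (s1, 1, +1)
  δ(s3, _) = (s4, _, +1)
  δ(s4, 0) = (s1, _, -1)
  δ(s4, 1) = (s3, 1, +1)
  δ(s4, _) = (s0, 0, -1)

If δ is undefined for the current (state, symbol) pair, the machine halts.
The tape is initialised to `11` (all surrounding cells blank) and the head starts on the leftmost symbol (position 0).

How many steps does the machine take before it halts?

state=s0 head=0 tape=[1]1_____   (s0,1)→(s4,1,+1)
state=s4 head=1 tape=1[1]_____   (s4,1)→(s3,1,+1)
state=s3 head=2 tape=11[_]____   (s3,_)→(s4,_,+1)
state=s4 head=3 tape=11_[_]___   (s4,_)→(s0,0,-1)
state=s0 head=2 tape=11[_]0___   (s0,_)→(s0,1,-1)
state=s0 head=1 tape=1[1]10___   (s0,1)→(s4,1,+1)
state=s4 head=2 tape=11[1]0___   (s4,1)→(s3,1,+1)
state=s3 head=3 tape=111[0]___   (s3,0)→(s1,_,+1)
state=s1 head=4 tape=111_[_]__   (s1,_)→(s2,0,+1)
state=s2 head=5 tape=111_0[_]_   (s2,_)→(s3,0,-1)
state=s3 head=4 tape=111_[0]0_   (s3,0)→(s1,_,+1)
state=s1 head=5 tape=111__[0]_   (s1,0)→(s4,1,+1)
state=s4 head=6 tape=111__1[_]   (s4,_)→(s0,0,-1)
state=s0 head=5 tape=111__[1]0   (s0,1)→(s4,1,+1)
state=s4 head=6 tape=111__1[0]   (s4,0)→(s1,_,-1)
state=s1 head=5 tape=111__[1]_
M halts after 15 transitions.

15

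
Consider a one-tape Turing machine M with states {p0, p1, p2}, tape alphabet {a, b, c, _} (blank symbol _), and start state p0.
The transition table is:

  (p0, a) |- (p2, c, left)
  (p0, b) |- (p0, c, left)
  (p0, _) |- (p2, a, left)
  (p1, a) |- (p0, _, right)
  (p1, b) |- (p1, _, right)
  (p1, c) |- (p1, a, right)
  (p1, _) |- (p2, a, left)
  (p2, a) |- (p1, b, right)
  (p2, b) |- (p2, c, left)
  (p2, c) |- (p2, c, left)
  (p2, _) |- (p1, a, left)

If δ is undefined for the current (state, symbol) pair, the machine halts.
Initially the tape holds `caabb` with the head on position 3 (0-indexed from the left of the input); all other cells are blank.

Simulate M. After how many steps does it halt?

state=p0 head=3 tape=caa[b]b_   (p0,b)→(p0,c,left)
state=p0 head=2 tape=ca[a]cb_   (p0,a)→(p2,c,left)
state=p2 head=1 tape=c[a]ccb_   (p2,a)→(p1,b,right)
state=p1 head=2 tape=cb[c]cb_   (p1,c)→(p1,a,right)
state=p1 head=3 tape=cba[c]b_   (p1,c)→(p1,a,right)
state=p1 head=4 tape=cbaa[b]_   (p1,b)→(p1,_,right)
state=p1 head=5 tape=cbaa_[_]   (p1,_)→(p2,a,left)
state=p2 head=4 tape=cbaa[_]a   (p2,_)→(p1,a,left)
state=p1 head=3 tape=cba[a]aa   (p1,a)→(p0,_,right)
state=p0 head=4 tape=cba_[a]a   (p0,a)→(p2,c,left)
state=p2 head=3 tape=cba[_]ca   (p2,_)→(p1,a,left)
state=p1 head=2 tape=cb[a]aca   (p1,a)→(p0,_,right)
state=p0 head=3 tape=cb_[a]ca   (p0,a)→(p2,c,left)
state=p2 head=2 tape=cb[_]cca   (p2,_)→(p1,a,left)
state=p1 head=1 tape=c[b]acca   (p1,b)→(p1,_,right)
state=p1 head=2 tape=c_[a]cca   (p1,a)→(p0,_,right)
state=p0 head=3 tape=c__[c]ca
M halts after 16 transitions.

16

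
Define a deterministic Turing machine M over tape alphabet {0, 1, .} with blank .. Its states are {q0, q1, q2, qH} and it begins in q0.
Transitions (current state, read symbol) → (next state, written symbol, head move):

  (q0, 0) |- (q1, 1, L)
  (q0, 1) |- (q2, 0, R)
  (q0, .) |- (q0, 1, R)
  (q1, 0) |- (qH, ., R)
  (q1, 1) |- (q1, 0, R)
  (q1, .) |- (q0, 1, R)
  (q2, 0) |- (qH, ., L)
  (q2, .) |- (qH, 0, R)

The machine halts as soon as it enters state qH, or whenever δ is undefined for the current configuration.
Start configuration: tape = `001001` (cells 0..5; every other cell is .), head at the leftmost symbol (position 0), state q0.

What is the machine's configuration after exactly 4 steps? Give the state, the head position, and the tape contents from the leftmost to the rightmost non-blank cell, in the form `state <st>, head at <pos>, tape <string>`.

q0 | .[0]01001   read 0 → write 1, move L, go to q1
q1 | [.]101001   read . → write 1, move R, go to q0
q0 | 1[1]01001   read 1 → write 0, move R, go to q2
q2 | 10[0]1001   read 0 → write ., move L, go to qH
qH | 1[0].1001
After 4 steps: state qH, head at 0, tape 10.1001.

state qH, head at 0, tape 10.1001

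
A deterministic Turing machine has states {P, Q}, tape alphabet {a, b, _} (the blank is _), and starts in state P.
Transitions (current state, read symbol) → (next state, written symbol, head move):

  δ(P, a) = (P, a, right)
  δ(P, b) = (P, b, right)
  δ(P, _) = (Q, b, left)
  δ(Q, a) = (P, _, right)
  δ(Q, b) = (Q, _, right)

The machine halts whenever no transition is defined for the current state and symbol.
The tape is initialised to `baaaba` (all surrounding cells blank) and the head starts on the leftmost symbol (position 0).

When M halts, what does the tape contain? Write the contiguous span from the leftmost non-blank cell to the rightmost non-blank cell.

baaab

P | [b]aaaba___   read b → write b, move right, go to P
P | b[a]aaba___   read a → write a, move right, go to P
P | ba[a]aba___   read a → write a, move right, go to P
P | baa[a]ba___   read a → write a, move right, go to P
P | baaa[b]a___   read b → write b, move right, go to P
P | baaab[a]___   read a → write a, move right, go to P
P | baaaba[_]__   read _ → write b, move left, go to Q
Q | baaab[a]b__   read a → write _, move right, go to P
P | baaab_[b]__   read b → write b, move right, go to P
P | baaab_b[_]_   read _ → write b, move left, go to Q
Q | baaab_[b]b_   read b → write _, move right, go to Q
Q | baaab__[b]_   read b → write _, move right, go to Q
Q | baaab___[_]
The non-blank tape span at halt is baaab.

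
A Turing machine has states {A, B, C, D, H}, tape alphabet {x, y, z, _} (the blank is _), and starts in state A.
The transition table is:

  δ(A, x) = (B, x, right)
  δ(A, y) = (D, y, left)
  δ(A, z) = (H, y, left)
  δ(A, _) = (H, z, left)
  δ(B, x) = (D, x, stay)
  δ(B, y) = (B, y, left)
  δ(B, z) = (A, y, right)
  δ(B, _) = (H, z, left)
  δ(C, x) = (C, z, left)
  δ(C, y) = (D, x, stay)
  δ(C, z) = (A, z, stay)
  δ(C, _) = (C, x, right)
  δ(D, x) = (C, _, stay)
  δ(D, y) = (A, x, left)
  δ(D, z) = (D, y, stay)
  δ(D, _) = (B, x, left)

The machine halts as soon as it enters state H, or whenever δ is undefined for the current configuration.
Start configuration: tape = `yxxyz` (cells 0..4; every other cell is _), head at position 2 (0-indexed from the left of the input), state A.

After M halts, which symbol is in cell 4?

y

A | yx[x]yz   read x → write x, move right, go to B
B | yxx[y]z   read y → write y, move left, go to B
B | yx[x]yz   read x → write x, move stay, go to D
D | yx[x]yz   read x → write _, move stay, go to C
C | yx[_]yz   read _ → write x, move right, go to C
C | yxx[y]z   read y → write x, move stay, go to D
D | yxx[x]z   read x → write _, move stay, go to C
C | yxx[_]z   read _ → write x, move right, go to C
C | yxxx[z]   read z → write z, move stay, go to A
A | yxxx[z]   read z → write y, move left, go to H
H | yxx[x]y
Cell 4 holds y when M halts.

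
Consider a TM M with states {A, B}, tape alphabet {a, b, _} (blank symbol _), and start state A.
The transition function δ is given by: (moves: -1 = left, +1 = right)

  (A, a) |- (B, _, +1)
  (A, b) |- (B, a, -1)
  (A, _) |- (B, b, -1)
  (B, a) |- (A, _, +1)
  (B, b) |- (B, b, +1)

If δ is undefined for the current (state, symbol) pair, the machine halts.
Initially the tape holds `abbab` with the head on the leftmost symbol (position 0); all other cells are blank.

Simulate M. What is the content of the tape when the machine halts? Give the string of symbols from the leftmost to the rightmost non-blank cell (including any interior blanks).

bb_a

A | [a]bbab   read a → write _, move +1, go to B
B | _[b]bab   read b → write b, move +1, go to B
B | _b[b]ab   read b → write b, move +1, go to B
B | _bb[a]b   read a → write _, move +1, go to A
A | _bb_[b]   read b → write a, move -1, go to B
B | _bb[_]a
The non-blank tape span at halt is bb_a.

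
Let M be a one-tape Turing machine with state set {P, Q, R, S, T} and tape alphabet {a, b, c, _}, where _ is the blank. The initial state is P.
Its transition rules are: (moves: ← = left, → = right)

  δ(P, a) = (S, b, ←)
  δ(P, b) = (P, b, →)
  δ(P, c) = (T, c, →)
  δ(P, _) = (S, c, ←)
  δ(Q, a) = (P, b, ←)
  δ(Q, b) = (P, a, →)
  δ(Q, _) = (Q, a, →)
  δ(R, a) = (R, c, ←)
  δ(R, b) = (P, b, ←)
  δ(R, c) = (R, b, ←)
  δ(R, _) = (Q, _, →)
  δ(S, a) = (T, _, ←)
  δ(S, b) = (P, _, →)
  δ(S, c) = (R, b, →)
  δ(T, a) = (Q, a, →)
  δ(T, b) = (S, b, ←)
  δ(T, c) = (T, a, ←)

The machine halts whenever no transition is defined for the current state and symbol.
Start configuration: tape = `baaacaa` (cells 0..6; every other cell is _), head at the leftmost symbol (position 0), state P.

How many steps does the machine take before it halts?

P | [b]aaacaa__   read b → write b, move →, go to P
P | b[a]aacaa__   read a → write b, move ←, go to S
S | [b]baacaa__   read b → write _, move →, go to P
P | _[b]aacaa__   read b → write b, move →, go to P
P | _b[a]acaa__   read a → write b, move ←, go to S
S | _[b]bacaa__   read b → write _, move →, go to P
P | __[b]acaa__   read b → write b, move →, go to P
P | __b[a]caa__   read a → write b, move ←, go to S
S | __[b]bcaa__   read b → write _, move →, go to P
P | ___[b]caa__   read b → write b, move →, go to P
P | ___b[c]aa__   read c → write c, move →, go to T
T | ___bc[a]a__   read a → write a, move →, go to Q
Q | ___bca[a]__   read a → write b, move ←, go to P
P | ___bc[a]b__   read a → write b, move ←, go to S
S | ___b[c]bb__   read c → write b, move →, go to R
R | ___bb[b]b__   read b → write b, move ←, go to P
P | ___b[b]bb__   read b → write b, move →, go to P
P | ___bb[b]b__   read b → write b, move →, go to P
P | ___bbb[b]__   read b → write b, move →, go to P
P | ___bbbb[_]_   read _ → write c, move ←, go to S
S | ___bbb[b]c_   read b → write _, move →, go to P
P | ___bbb_[c]_   read c → write c, move →, go to T
T | ___bbb_c[_]
M halts after 22 transitions.

22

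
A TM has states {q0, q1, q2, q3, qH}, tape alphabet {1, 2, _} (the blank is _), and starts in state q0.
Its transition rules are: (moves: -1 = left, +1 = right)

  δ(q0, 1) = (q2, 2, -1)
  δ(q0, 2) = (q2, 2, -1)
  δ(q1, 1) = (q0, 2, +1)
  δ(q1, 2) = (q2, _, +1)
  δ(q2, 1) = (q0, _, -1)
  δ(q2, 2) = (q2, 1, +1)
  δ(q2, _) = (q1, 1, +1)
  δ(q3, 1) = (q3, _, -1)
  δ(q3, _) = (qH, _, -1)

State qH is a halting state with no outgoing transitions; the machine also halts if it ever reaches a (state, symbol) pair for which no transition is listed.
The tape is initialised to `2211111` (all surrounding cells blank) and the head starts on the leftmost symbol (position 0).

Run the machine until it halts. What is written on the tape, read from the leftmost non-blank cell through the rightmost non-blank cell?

q0 | _[2]211111_   read 2 → write 2, move -1, go to q2
q2 | [_]2211111_   read _ → write 1, move +1, go to q1
q1 | 1[2]211111_   read 2 → write _, move +1, go to q2
q2 | 1_[2]11111_   read 2 → write 1, move +1, go to q2
q2 | 1_1[1]1111_   read 1 → write _, move -1, go to q0
q0 | 1_[1]_1111_   read 1 → write 2, move -1, go to q2
q2 | 1[_]2_1111_   read _ → write 1, move +1, go to q1
q1 | 11[2]_1111_   read 2 → write _, move +1, go to q2
q2 | 11_[_]1111_   read _ → write 1, move +1, go to q1
q1 | 11_1[1]111_   read 1 → write 2, move +1, go to q0
q0 | 11_12[1]11_   read 1 → write 2, move -1, go to q2
q2 | 11_1[2]211_   read 2 → write 1, move +1, go to q2
q2 | 11_11[2]11_   read 2 → write 1, move +1, go to q2
q2 | 11_111[1]1_   read 1 → write _, move -1, go to q0
q0 | 11_11[1]_1_   read 1 → write 2, move -1, go to q2
q2 | 11_1[1]2_1_   read 1 → write _, move -1, go to q0
q0 | 11_[1]_2_1_   read 1 → write 2, move -1, go to q2
q2 | 11[_]2_2_1_   read _ → write 1, move +1, go to q1
q1 | 111[2]_2_1_   read 2 → write _, move +1, go to q2
q2 | 111_[_]2_1_   read _ → write 1, move +1, go to q1
q1 | 111_1[2]_1_   read 2 → write _, move +1, go to q2
q2 | 111_1_[_]1_   read _ → write 1, move +1, go to q1
q1 | 111_1_1[1]_   read 1 → write 2, move +1, go to q0
q0 | 111_1_12[_]
The non-blank tape span at halt is 111_1_12.

111_1_12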